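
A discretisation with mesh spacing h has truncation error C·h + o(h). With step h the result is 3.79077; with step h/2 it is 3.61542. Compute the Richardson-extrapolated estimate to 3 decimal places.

3.440

Extrapolated value = (2·A(h/2) − A(h)) / (2 − 1)
= (2·3.61542 − 3.79077) / 1
= 3.44007 / 1 = 3.44007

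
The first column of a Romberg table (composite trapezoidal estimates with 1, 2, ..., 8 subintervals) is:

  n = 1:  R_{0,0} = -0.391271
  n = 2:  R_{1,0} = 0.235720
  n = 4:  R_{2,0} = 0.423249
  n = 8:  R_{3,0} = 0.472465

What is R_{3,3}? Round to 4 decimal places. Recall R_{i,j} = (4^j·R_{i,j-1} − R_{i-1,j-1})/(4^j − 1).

0.4891

R_{1,1} = (4·0.235720 − (-0.391271)) / 3 = 0.444717
R_{2,1} = (4·0.423249 − 0.235720) / 3 = 0.485759
R_{3,1} = 0.472465 + (0.472465 − 0.423249)/3 = 0.488870
R_{2,2} = (16·0.485759 − 0.444717) / 15 = 0.488495
R_{3,2} = (16·0.488870 − 0.485759) / 15 = 0.489077
R_{3,3} = (64·0.489077 − 0.488495) / 63 = 0.489086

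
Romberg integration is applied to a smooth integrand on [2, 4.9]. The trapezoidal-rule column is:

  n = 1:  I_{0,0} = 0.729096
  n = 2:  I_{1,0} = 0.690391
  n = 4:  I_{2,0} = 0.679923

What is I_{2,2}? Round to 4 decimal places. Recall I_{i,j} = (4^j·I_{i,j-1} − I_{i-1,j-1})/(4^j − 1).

0.6764

I_{1,1} = 0.690391 + (0.690391 − 0.729096)/3 = 0.677489
I_{2,1} = 0.679923 + (0.679923 − 0.690391)/3 = 0.676434
I_{2,2} = 0.676434 + (0.676434 − 0.677489)/15 = 0.676364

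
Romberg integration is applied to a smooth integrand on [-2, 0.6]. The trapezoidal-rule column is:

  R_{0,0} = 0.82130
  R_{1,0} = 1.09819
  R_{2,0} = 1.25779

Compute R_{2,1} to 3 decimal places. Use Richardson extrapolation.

Richardson extrapolation on the trapezoidal column (denominator 4−1=3):
R_{2,1} = 1.25779 + (1.25779 − 1.09819)/3 = 1.31099

1.311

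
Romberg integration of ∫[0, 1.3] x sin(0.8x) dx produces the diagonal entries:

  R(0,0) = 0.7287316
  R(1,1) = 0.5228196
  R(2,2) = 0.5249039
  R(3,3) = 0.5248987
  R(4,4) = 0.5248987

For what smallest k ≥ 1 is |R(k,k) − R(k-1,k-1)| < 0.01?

|R(1,1) − R(0,0)| = 0.2059120 ≥ 0.01
|R(2,2) − R(1,1)| = 0.0020843 < 0.01

k = 2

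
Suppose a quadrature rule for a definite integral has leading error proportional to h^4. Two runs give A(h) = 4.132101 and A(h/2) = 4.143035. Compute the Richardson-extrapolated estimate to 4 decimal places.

4.1438

The leading error scales as h^4; refining by a factor of 2 reduces it by 2^4 = 16.
Extrapolated value = (16·A(h/2) − A(h)) / (16 − 1)
= (16·4.143035 − 4.132101) / 15
= 62.156459 / 15 = 4.143764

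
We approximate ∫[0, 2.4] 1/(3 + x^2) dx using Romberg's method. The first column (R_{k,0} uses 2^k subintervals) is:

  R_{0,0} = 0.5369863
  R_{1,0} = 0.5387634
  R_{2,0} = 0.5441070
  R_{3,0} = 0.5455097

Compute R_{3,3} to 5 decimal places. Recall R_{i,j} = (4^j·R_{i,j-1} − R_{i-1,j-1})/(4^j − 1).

Richardson extrapolation on the trapezoidal column (denominator 4−1=3):
R_{1,1} = 0.5387634 + (0.5387634 − 0.5369863)/3 = 0.5393558
R_{2,1} = (4·0.5441070 − 0.5387634) / 3 = 0.5458882
R_{3,1} = 0.5455097 + (0.5455097 − 0.5441070)/3 = 0.5459773
R_{2,2} = 0.5458882 + (0.5458882 − 0.5393558)/15 = 0.5463237
R_{3,2} = (16·0.5459773 − 0.5458882) / 15 = 0.5459832
R_{3,3} = (64·0.5459832 − 0.5463237) / 63 = 0.5459778

0.54598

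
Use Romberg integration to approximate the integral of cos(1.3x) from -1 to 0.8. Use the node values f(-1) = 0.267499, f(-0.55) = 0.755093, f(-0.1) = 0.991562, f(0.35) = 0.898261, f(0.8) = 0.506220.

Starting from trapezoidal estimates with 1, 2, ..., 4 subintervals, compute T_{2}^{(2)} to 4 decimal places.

1.4044

T_{0}^{(0)} (trapezoid, 1 panel, h=1.8000): 0.696347
T_{1}^{(0)} (trapezoid, 2 panels, h=0.9000): 1.240579
T_{2}^{(0)} (trapezoid, 4 panels, h=0.4500): 1.364299
T_{1}^{(1)} = 1.240579 + (1.240579 − 0.696347)/3 = 1.421990
T_{2}^{(1)} = 1.364299 + (1.364299 − 1.240579)/3 = 1.405539
T_{2}^{(2)} = 1.405539 + (1.405539 − 1.421990)/15 = 1.404442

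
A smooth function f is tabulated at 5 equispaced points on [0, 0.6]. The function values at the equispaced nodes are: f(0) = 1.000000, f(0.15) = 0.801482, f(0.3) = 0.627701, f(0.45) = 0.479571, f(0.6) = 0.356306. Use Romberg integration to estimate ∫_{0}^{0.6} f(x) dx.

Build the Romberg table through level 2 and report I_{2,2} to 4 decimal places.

0.3868

I_{0,0} (trapezoid, 1 panel, h=0.6000): 0.406892
I_{1,0} (trapezoid, 2 panels, h=0.3000): 0.391756
I_{2,0} (trapezoid, 4 panels, h=0.1500): 0.388036
I_{1,1} = 0.391756 + (0.391756 − 0.406892)/3 = 0.386711
I_{2,1} = 0.388036 + (0.388036 − 0.391756)/3 = 0.386796
I_{2,2} = 0.386796 + (0.386796 − 0.386711)/15 = 0.386802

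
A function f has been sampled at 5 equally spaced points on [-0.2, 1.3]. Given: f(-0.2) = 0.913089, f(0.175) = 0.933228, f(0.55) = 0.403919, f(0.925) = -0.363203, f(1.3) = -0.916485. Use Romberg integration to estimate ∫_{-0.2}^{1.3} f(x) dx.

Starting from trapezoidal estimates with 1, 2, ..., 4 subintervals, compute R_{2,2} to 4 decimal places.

R_{0,0} (trapezoid, 1 panel, h=1.5000): -0.002547
R_{1,0} (trapezoid, 2 panels, h=0.7500): 0.301666
R_{2,0} (trapezoid, 4 panels, h=0.3750): 0.364592
R_{1,1} = 0.301666 + (0.301666 − (-0.002547))/3 = 0.403070
R_{2,1} = 0.364592 + (0.364592 − 0.301666)/3 = 0.385567
R_{2,2} = 0.385567 + (0.385567 − 0.403070)/15 = 0.384400

0.3844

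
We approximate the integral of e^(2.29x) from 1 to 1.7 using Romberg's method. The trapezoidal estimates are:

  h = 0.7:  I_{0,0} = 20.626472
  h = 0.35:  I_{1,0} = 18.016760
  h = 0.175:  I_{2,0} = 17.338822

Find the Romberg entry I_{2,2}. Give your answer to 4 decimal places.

17.1106

I_{1,1} = (4·18.016760 − 20.626472) / 3 = 17.146856
I_{2,1} = (4·17.338822 − 18.016760) / 3 = 17.112843
I_{2,2} = (16·17.112843 − 17.146856) / 15 = 17.110575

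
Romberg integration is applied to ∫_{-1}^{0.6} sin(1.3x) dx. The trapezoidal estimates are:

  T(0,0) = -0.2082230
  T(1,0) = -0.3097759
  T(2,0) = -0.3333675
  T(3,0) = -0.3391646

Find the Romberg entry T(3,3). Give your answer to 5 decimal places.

T(1,1) = (4·(-0.3097759) − (-0.2082230)) / 3 = -0.3436269
T(2,1) = (4·(-0.3333675) − (-0.3097759)) / 3 = -0.3412314
T(3,1) = -0.3391646 + (-0.3391646 − (-0.3333675))/3 = -0.3410970
T(2,2) = (16·(-0.3412314) − (-0.3436269)) / 15 = -0.3410717
T(3,2) = -0.3410970 + (-0.3410970 − (-0.3412314))/15 = -0.3410880
T(3,3) = -0.3410880 + (-0.3410880 − (-0.3410717))/63 = -0.3410883

-0.34109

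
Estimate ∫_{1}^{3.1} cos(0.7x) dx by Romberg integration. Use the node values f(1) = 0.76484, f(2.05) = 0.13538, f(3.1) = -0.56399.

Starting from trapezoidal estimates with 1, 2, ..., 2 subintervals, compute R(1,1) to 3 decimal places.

R(0,0) (trapezoid, 1 panel, h=2.1000): 0.21089
R(1,0) (trapezoid, 2 panels, h=1.0500): 0.24760
R(1,1) = 0.24760 + (0.24760 − 0.21089)/3 = 0.25984

0.260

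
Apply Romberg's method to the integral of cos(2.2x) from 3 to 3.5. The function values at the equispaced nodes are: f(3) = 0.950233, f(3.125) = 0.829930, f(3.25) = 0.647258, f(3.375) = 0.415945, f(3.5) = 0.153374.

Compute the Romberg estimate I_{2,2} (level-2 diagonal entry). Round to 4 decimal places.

0.3076

I_{0,0} (trapezoid, 1 panel, h=0.5000): 0.275902
I_{1,0} (trapezoid, 2 panels, h=0.2500): 0.299765
I_{2,0} (trapezoid, 4 panels, h=0.1250): 0.305617
I_{1,1} = 0.299765 + (0.299765 − 0.275902)/3 = 0.307719
I_{2,1} = 0.305617 + (0.305617 − 0.299765)/3 = 0.307568
I_{2,2} = 0.307568 + (0.307568 − 0.307719)/15 = 0.307558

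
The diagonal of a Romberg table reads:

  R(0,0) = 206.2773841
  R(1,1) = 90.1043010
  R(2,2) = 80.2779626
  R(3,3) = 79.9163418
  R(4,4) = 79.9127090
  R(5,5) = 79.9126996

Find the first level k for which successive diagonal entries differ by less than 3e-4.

k = 5

|R(1,1) − R(0,0)| = 116.1730831 ≥ 3e-4
|R(2,2) − R(1,1)| = 9.8263384 ≥ 3e-4
|R(3,3) − R(2,2)| = 0.3616208 ≥ 3e-4
|R(4,4) − R(3,3)| = 0.0036328 ≥ 3e-4
|R(5,5) − R(4,4)| = 0.0000094 < 3e-4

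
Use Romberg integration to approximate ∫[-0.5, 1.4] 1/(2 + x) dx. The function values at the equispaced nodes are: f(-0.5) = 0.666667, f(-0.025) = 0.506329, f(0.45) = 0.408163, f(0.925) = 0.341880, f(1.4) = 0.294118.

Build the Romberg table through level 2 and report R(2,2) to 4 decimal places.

0.8184

R(0,0) (trapezoid, 1 panel, h=1.9000): 0.912746
R(1,0) (trapezoid, 2 panels, h=0.9500): 0.844128
R(2,0) (trapezoid, 4 panels, h=0.4750): 0.824963
R(1,1) = 0.844128 + (0.844128 − 0.912746)/3 = 0.821255
R(2,1) = 0.824963 + (0.824963 − 0.844128)/3 = 0.818575
R(2,2) = 0.818575 + (0.818575 − 0.821255)/15 = 0.818396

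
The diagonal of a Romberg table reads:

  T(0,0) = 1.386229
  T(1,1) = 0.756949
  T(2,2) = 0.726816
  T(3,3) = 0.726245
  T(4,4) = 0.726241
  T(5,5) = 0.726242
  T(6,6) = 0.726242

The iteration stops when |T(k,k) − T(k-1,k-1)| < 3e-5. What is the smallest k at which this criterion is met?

|T(1,1) − T(0,0)| = 0.629280 ≥ 3e-5
|T(2,2) − T(1,1)| = 0.030133 ≥ 3e-5
|T(3,3) − T(2,2)| = 0.000571 ≥ 3e-5
|T(4,4) − T(3,3)| = 0.000004 < 3e-5

k = 4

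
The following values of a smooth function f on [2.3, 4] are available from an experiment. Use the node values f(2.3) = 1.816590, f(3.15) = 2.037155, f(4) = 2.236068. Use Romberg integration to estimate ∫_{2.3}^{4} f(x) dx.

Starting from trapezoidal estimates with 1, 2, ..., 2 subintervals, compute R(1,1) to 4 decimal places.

3.4570

R(0,0) (trapezoid, 1 panel, h=1.7000): 3.444759
R(1,0) (trapezoid, 2 panels, h=0.8500): 3.453961
R(1,1) = 3.453961 + (3.453961 − 3.444759)/3 = 3.457028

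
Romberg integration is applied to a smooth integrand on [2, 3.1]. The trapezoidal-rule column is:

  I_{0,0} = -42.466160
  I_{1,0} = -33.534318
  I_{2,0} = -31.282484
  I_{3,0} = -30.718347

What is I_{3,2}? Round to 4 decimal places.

-30.5302

Richardson extrapolation on the trapezoidal column (denominator 4−1=3):
I_{2,1} = -31.282484 + (-31.282484 − (-33.534318))/3 = -30.531873
I_{3,1} = -30.718347 + (-30.718347 − (-31.282484))/3 = -30.530301
I_{3,2} = (16·(-30.530301) − (-30.531873)) / 15 = -30.530196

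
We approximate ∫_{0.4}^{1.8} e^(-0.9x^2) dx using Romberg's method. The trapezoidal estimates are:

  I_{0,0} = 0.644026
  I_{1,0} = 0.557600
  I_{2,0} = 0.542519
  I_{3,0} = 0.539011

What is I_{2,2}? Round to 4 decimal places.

0.5381

Richardson extrapolation on the trapezoidal column (denominator 4−1=3):
I_{1,1} = (4·0.557600 − 0.644026) / 3 = 0.528791
I_{2,1} = (4·0.542519 − 0.557600) / 3 = 0.537492
I_{2,2} = 0.537492 + (0.537492 − 0.528791)/15 = 0.538072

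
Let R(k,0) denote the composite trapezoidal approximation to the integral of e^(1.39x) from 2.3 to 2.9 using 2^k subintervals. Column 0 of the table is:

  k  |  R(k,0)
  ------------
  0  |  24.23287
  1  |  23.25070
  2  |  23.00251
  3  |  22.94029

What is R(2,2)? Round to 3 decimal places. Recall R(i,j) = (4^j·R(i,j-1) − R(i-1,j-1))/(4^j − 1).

Richardson extrapolation on the trapezoidal column (denominator 4−1=3):
R(1,1) = (4·23.25070 − 24.23287) / 3 = 22.92331
R(2,1) = 23.00251 + (23.00251 − 23.25070)/3 = 22.91978
R(2,2) = 22.91978 + (22.91978 − 22.92331)/15 = 22.91954

22.920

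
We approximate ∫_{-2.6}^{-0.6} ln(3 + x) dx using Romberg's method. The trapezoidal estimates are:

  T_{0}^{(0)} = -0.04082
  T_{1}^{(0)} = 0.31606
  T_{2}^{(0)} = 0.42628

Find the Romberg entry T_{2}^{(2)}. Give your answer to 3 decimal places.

0.465

Richardson extrapolation on the trapezoidal column (denominator 4−1=3):
T_{1}^{(1)} = 0.31606 + (0.31606 − (-0.04082))/3 = 0.43502
T_{2}^{(1)} = 0.42628 + (0.42628 − 0.31606)/3 = 0.46302
T_{2}^{(2)} = (16·0.46302 − 0.43502) / 15 = 0.46489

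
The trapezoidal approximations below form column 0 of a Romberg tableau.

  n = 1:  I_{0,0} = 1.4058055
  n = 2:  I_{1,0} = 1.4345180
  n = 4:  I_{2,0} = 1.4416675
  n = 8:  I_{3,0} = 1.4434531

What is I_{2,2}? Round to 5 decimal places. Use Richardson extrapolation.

Richardson extrapolation on the trapezoidal column (denominator 4−1=3):
I_{1,1} = (4·1.4345180 − 1.4058055) / 3 = 1.4440888
I_{2,1} = 1.4416675 + (1.4416675 − 1.4345180)/3 = 1.4440507
I_{2,2} = 1.4440507 + (1.4440507 − 1.4440888)/15 = 1.4440482

1.44405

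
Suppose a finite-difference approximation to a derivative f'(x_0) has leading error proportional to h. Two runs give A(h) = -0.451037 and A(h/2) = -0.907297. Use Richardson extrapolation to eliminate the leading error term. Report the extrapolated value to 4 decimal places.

The leading error scales as h; refining by a factor of 2 reduces it by 2^1 = 2.
Extrapolated value = (2·A(h/2) − A(h)) / (2 − 1)
= (2·(-0.907297) − (-0.451037)) / 1
= -1.363557 / 1 = -1.363557

-1.3636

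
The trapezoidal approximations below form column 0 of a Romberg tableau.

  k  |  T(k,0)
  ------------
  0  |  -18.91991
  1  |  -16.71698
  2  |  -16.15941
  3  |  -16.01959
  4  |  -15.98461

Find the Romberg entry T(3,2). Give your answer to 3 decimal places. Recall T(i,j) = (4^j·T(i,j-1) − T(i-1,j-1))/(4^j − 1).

T(2,1) = -16.15941 + (-16.15941 − (-16.71698))/3 = -15.97355
T(3,1) = -16.01959 + (-16.01959 − (-16.15941))/3 = -15.97298
T(3,2) = -15.97298 + (-15.97298 − (-15.97355))/15 = -15.97294
(Column j=1 coincides with Simpson's rule on the same nodes.)

-15.973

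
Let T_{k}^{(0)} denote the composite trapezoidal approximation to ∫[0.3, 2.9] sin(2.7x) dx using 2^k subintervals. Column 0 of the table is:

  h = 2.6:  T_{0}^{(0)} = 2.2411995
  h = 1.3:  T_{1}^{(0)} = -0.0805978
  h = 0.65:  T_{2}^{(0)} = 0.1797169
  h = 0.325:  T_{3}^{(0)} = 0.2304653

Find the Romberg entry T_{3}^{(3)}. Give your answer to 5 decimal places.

T_{1}^{(1)} = -0.0805978 + (-0.0805978 − 2.2411995)/3 = -0.8545302
T_{2}^{(1)} = (4·0.1797169 − (-0.0805978)) / 3 = 0.2664885
T_{3}^{(1)} = (4·0.2304653 − 0.1797169) / 3 = 0.2473814
T_{2}^{(2)} = (16·0.2664885 − (-0.8545302)) / 15 = 0.3412231
T_{3}^{(2)} = (16·0.2473814 − 0.2664885) / 15 = 0.2461076
T_{3}^{(3)} = (64·0.2461076 − 0.3412231) / 63 = 0.2445978

0.24460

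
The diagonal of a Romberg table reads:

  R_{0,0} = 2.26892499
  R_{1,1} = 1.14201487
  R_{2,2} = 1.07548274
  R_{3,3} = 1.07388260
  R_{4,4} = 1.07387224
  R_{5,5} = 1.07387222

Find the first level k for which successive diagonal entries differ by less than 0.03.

k = 3

|R_{1,1} − R_{0,0}| = 1.12691012 ≥ 0.03
|R_{2,2} − R_{1,1}| = 0.06653213 ≥ 0.03
|R_{3,3} − R_{2,2}| = 0.00160014 < 0.03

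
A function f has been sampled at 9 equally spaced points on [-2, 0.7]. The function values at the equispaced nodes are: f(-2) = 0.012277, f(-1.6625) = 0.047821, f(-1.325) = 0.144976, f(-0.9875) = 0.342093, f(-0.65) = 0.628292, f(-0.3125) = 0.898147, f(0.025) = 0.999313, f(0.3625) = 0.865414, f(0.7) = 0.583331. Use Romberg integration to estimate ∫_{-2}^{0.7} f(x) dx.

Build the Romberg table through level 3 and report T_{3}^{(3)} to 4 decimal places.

T_{0}^{(0)} (trapezoid, 1 panel, h=2.7000): 0.804071
T_{1}^{(0)} (trapezoid, 2 panels, h=1.3500): 1.250230
T_{2}^{(0)} (trapezoid, 4 panels, h=0.6750): 1.397510
T_{3}^{(0)} (trapezoid, 8 panels, h=0.3375): 1.425553
T_{1}^{(1)} = 1.250230 + (1.250230 − 0.804071)/3 = 1.398950
T_{2}^{(1)} = 1.397510 + (1.397510 − 1.250230)/3 = 1.446603
T_{3}^{(1)} = 1.425553 + (1.425553 − 1.397510)/3 = 1.434901
T_{2}^{(2)} = 1.446603 + (1.446603 − 1.398950)/15 = 1.449780
T_{3}^{(2)} = 1.434901 + (1.434901 − 1.446603)/15 = 1.434121
T_{3}^{(3)} = 1.434121 + (1.434121 − 1.449780)/63 = 1.433872

1.4339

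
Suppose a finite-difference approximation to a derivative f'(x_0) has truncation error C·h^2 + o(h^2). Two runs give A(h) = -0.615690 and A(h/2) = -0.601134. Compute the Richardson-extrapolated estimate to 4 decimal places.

-0.5963

The leading error scales as h^2; refining by a factor of 2 reduces it by 2^2 = 4.
Extrapolated value = (4·A(h/2) − A(h)) / (4 − 1)
= (4·(-0.601134) − (-0.615690)) / 3
= -1.788846 / 3 = -0.596282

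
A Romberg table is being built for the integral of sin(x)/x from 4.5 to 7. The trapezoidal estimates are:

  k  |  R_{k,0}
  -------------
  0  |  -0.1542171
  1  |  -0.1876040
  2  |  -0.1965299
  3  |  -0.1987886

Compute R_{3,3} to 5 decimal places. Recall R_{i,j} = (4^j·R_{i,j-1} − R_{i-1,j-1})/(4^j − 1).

R_{1,1} = (4·(-0.1876040) − (-0.1542171)) / 3 = -0.1987330
R_{2,1} = (4·(-0.1965299) − (-0.1876040)) / 3 = -0.1995052
R_{3,1} = -0.1987886 + (-0.1987886 − (-0.1965299))/3 = -0.1995415
R_{2,2} = -0.1995052 + (-0.1995052 − (-0.1987330))/15 = -0.1995567
R_{3,2} = -0.1995415 + (-0.1995415 − (-0.1995052))/15 = -0.1995439
R_{3,3} = -0.1995439 + (-0.1995439 − (-0.1995567))/63 = -0.1995437

-0.19954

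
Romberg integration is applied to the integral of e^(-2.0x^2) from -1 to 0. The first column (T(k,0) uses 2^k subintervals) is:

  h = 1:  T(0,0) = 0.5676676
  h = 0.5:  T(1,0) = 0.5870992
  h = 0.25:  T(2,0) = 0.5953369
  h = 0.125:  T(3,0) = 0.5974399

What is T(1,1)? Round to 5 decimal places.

Richardson extrapolation on the trapezoidal column (denominator 4−1=3):
T(1,1) = (4·0.5870992 − 0.5676676) / 3 = 0.5935764

0.59358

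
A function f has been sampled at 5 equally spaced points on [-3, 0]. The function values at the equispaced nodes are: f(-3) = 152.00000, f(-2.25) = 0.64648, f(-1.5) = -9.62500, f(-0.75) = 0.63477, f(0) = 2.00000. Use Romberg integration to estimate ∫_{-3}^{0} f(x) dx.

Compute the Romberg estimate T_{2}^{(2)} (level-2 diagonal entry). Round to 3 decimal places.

33.450

T_{0}^{(0)} (trapezoid, 1 panel, h=3.0000): 231.00000
T_{1}^{(0)} (trapezoid, 2 panels, h=1.5000): 101.06250
T_{2}^{(0)} (trapezoid, 4 panels, h=0.7500): 51.49219
T_{1}^{(1)} = 101.06250 + (101.06250 − 231.00000)/3 = 57.75000
T_{2}^{(1)} = 51.49219 + (51.49219 − 101.06250)/3 = 34.96875
T_{2}^{(2)} = 34.96875 + (34.96875 − 57.75000)/15 = 33.45000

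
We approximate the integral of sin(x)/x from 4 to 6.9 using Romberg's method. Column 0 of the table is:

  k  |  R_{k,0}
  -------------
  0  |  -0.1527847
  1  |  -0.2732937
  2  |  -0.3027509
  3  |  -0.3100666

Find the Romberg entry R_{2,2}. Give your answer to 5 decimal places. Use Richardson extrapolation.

-0.31251

Richardson extrapolation on the trapezoidal column (denominator 4−1=3):
R_{1,1} = -0.2732937 + (-0.2732937 − (-0.1527847))/3 = -0.3134634
R_{2,1} = (4·(-0.3027509) − (-0.2732937)) / 3 = -0.3125700
R_{2,2} = (16·(-0.3125700) − (-0.3134634)) / 15 = -0.3125104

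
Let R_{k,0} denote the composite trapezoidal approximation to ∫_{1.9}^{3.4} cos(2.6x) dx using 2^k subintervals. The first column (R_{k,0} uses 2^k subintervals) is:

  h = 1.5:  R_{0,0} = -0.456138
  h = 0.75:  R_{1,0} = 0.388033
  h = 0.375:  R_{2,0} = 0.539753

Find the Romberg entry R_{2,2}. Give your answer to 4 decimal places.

0.5851

Richardson extrapolation on the trapezoidal column (denominator 4−1=3):
R_{1,1} = (4·0.388033 − (-0.456138)) / 3 = 0.669423
R_{2,1} = 0.539753 + (0.539753 − 0.388033)/3 = 0.590326
R_{2,2} = 0.590326 + (0.590326 − 0.669423)/15 = 0.585053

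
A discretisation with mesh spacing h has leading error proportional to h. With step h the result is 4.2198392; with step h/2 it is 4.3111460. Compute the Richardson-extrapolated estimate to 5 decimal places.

Extrapolated value = (2·A(h/2) − A(h)) / (2 − 1)
= (2·4.3111460 − 4.2198392) / 1
= 4.4024528 / 1 = 4.4024528

4.40245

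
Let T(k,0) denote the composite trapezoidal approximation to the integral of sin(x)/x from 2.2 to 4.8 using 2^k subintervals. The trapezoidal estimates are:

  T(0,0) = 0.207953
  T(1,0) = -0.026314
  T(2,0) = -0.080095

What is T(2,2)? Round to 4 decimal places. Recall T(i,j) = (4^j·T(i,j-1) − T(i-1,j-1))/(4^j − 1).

T(1,1) = -0.026314 + (-0.026314 − 0.207953)/3 = -0.104403
T(2,1) = (4·(-0.080095) − (-0.026314)) / 3 = -0.098022
T(2,2) = (16·(-0.098022) − (-0.104403)) / 15 = -0.097597
(Column j=1 coincides with Simpson's rule on the same nodes.)

-0.0976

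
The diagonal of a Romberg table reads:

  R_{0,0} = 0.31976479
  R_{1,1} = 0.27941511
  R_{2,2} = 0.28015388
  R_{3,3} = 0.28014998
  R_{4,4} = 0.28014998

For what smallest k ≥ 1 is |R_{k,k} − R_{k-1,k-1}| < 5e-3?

|R_{1,1} − R_{0,0}| = 0.04034968 ≥ 5e-3
|R_{2,2} − R_{1,1}| = 0.00073877 < 5e-3

k = 2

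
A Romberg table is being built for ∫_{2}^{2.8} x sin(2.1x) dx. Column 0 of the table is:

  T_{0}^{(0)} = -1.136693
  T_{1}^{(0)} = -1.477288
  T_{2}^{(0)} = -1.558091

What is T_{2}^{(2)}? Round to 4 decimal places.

Richardson extrapolation on the trapezoidal column (denominator 4−1=3):
T_{1}^{(1)} = (4·(-1.477288) − (-1.136693)) / 3 = -1.590820
T_{2}^{(1)} = -1.558091 + (-1.558091 − (-1.477288))/3 = -1.585025
T_{2}^{(2)} = -1.585025 + (-1.585025 − (-1.590820))/15 = -1.584639

-1.5846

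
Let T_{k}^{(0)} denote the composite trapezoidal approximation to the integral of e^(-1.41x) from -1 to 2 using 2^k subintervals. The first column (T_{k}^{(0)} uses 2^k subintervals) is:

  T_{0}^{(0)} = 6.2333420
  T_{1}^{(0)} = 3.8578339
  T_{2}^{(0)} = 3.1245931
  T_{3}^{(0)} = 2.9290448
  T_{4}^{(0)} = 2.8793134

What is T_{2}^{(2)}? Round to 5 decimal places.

2.86779

T_{1}^{(1)} = (4·3.8578339 − 6.2333420) / 3 = 3.0659979
T_{2}^{(1)} = 3.1245931 + (3.1245931 − 3.8578339)/3 = 2.8801795
T_{2}^{(2)} = (16·2.8801795 − 3.0659979) / 15 = 2.8677916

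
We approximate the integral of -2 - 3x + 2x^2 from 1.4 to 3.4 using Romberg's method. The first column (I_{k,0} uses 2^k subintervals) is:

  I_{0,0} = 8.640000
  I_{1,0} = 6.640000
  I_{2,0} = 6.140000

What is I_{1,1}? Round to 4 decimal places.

Richardson extrapolation on the trapezoidal column (denominator 4−1=3):
I_{1,1} = (4·6.640000 − 8.640000) / 3 = 5.973333

5.9733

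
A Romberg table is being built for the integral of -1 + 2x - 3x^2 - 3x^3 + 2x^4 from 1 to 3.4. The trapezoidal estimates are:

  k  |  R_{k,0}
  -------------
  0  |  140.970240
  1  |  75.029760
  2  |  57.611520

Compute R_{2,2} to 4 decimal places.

51.7225

Richardson extrapolation on the trapezoidal column (denominator 4−1=3):
R_{1,1} = (4·75.029760 − 140.970240) / 3 = 53.049600
R_{2,1} = 57.611520 + (57.611520 − 75.029760)/3 = 51.805440
R_{2,2} = 51.805440 + (51.805440 − 53.049600)/15 = 51.722496
(Column j=1 coincides with Simpson's rule on the same nodes.)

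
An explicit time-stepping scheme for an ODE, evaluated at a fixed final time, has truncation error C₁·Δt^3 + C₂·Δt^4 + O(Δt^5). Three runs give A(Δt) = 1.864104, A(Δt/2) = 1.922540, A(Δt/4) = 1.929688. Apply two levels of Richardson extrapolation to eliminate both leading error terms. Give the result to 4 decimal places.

1.9307

First eliminate the Δt^3 term (factor 2^3 = 8):
  B₁ = (8·1.922540 − 1.864104)/7 = 1.930888
  B₂ = (8·1.929688 − 1.922540)/7 = 1.930709
Then eliminate the Δt^4 term (factor 2^4 = 16):
  (16·1.930709 − 1.930888)/15 = 1.930697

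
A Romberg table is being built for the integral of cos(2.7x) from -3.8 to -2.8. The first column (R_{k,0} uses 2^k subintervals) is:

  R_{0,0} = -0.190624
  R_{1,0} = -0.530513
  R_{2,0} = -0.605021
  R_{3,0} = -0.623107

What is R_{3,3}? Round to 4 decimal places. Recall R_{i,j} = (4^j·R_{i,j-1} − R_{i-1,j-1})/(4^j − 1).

Richardson extrapolation on the trapezoidal column (denominator 4−1=3):
R_{1,1} = (4·(-0.530513) − (-0.190624)) / 3 = -0.643809
R_{2,1} = -0.605021 + (-0.605021 − (-0.530513))/3 = -0.629857
R_{3,1} = (4·(-0.623107) − (-0.605021)) / 3 = -0.629136
R_{2,2} = (16·(-0.629857) − (-0.643809)) / 15 = -0.628927
R_{3,2} = -0.629136 + (-0.629136 − (-0.629857))/15 = -0.629088
R_{3,3} = -0.629088 + (-0.629088 − (-0.628927))/63 = -0.629091

-0.6291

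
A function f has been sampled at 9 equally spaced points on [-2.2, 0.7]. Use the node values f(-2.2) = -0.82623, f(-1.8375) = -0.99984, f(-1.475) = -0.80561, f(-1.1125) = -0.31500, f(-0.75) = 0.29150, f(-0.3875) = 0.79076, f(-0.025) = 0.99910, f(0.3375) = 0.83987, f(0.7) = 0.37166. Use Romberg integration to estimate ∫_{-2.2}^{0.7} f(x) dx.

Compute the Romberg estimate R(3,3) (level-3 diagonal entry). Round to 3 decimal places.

R(0,0) (trapezoid, 1 panel, h=2.9000): -0.65913
R(1,0) (trapezoid, 2 panels, h=1.4500): 0.09311
R(2,0) (trapezoid, 4 panels, h=0.7250): 0.18684
R(3,0) (trapezoid, 8 panels, h=0.3625): 0.20789
R(1,1) = 0.09311 + (0.09311 − (-0.65913))/3 = 0.34386
R(2,1) = 0.18684 + (0.18684 − 0.09311)/3 = 0.21808
R(3,1) = 0.20789 + (0.20789 − 0.18684)/3 = 0.21491
R(2,2) = 0.21808 + (0.21808 − 0.34386)/15 = 0.20969
R(3,2) = 0.21491 + (0.21491 − 0.21808)/15 = 0.21470
R(3,3) = 0.21470 + (0.21470 − 0.20969)/63 = 0.21478

0.215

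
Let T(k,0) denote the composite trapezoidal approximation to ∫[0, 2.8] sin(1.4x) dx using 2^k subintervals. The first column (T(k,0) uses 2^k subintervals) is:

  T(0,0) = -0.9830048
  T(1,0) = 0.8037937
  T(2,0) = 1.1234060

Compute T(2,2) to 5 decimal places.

1.21865

Richardson extrapolation on the trapezoidal column (denominator 4−1=3):
T(1,1) = 0.8037937 + (0.8037937 − (-0.9830048))/3 = 1.3993932
T(2,1) = (4·1.1234060 − 0.8037937) / 3 = 1.2299434
T(2,2) = 1.2299434 + (1.2299434 − 1.3993932)/15 = 1.2186467
(Column j=1 coincides with Simpson's rule on the same nodes.)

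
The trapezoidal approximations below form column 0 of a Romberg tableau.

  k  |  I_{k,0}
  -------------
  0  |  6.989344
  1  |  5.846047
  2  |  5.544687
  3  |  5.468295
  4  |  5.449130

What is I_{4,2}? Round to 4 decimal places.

5.4427

I_{3,1} = (4·5.468295 − 5.544687) / 3 = 5.442831
I_{4,1} = (4·5.449130 − 5.468295) / 3 = 5.442742
I_{4,2} = (16·5.442742 − 5.442831) / 15 = 5.442736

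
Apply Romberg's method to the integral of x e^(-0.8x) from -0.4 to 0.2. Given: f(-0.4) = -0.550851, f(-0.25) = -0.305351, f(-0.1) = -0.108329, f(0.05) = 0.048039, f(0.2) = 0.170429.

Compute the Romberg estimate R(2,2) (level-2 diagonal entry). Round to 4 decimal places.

-0.0813

R(0,0) (trapezoid, 1 panel, h=0.6000): -0.114127
R(1,0) (trapezoid, 2 panels, h=0.3000): -0.089562
R(2,0) (trapezoid, 4 panels, h=0.1500): -0.083378
R(1,1) = -0.089562 + (-0.089562 − (-0.114127))/3 = -0.081374
R(2,1) = -0.083378 + (-0.083378 − (-0.089562))/3 = -0.081317
R(2,2) = -0.081317 + (-0.081317 − (-0.081374))/15 = -0.081313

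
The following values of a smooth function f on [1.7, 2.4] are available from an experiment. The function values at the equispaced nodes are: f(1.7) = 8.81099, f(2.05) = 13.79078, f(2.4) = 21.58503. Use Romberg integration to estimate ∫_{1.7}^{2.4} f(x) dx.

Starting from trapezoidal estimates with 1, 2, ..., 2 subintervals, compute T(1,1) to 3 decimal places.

9.982

T(0,0) (trapezoid, 1 panel, h=0.7000): 10.63861
T(1,0) (trapezoid, 2 panels, h=0.3500): 10.14608
T(1,1) = 10.14608 + (10.14608 − 10.63861)/3 = 9.98190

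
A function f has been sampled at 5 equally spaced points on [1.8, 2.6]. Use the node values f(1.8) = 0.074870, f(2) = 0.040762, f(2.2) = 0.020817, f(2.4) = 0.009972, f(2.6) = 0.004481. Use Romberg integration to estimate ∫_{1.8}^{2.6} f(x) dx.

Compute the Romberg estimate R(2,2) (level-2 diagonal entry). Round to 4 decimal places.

R(0,0) (trapezoid, 1 panel, h=0.8000): 0.031740
R(1,0) (trapezoid, 2 panels, h=0.4000): 0.024197
R(2,0) (trapezoid, 4 panels, h=0.2000): 0.022245
R(1,1) = 0.024197 + (0.024197 − 0.031740)/3 = 0.021683
R(2,1) = 0.022245 + (0.022245 − 0.024197)/3 = 0.021594
R(2,2) = 0.021594 + (0.021594 − 0.021683)/15 = 0.021588

0.0216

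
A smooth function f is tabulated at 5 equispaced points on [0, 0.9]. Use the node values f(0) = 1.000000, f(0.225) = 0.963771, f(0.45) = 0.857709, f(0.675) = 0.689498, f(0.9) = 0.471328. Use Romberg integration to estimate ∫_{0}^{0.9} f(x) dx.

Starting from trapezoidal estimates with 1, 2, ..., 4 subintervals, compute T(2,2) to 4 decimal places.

0.7350

T(0,0) (trapezoid, 1 panel, h=0.9000): 0.662098
T(1,0) (trapezoid, 2 panels, h=0.4500): 0.717018
T(2,0) (trapezoid, 4 panels, h=0.2250): 0.730494
T(1,1) = 0.717018 + (0.717018 − 0.662098)/3 = 0.735325
T(2,1) = 0.730494 + (0.730494 − 0.717018)/3 = 0.734986
T(2,2) = 0.734986 + (0.734986 − 0.735325)/15 = 0.734963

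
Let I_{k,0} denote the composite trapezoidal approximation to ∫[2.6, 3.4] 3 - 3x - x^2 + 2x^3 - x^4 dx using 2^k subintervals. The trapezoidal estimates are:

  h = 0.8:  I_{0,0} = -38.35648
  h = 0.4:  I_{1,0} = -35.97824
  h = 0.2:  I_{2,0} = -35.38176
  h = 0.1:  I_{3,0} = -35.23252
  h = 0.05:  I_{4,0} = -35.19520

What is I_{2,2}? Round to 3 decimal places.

-35.183

I_{1,1} = (4·(-35.97824) − (-38.35648)) / 3 = -35.18549
I_{2,1} = (4·(-35.38176) − (-35.97824)) / 3 = -35.18293
I_{2,2} = (16·(-35.18293) − (-35.18549)) / 15 = -35.18276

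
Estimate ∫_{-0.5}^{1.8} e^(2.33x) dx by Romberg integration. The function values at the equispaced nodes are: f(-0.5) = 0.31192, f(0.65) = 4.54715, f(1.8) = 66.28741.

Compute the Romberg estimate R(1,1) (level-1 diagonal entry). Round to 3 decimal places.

32.502

R(0,0) (trapezoid, 1 panel, h=2.3000): 76.58923
R(1,0) (trapezoid, 2 panels, h=1.1500): 43.52384
R(1,1) = 43.52384 + (43.52384 − 76.58923)/3 = 32.50204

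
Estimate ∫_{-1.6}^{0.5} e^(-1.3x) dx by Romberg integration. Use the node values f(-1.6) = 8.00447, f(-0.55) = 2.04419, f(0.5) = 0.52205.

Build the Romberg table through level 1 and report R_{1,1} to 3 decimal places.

5.846

R_{0,0} (trapezoid, 1 panel, h=2.1000): 8.95285
R_{1,0} (trapezoid, 2 panels, h=1.0500): 6.62282
R_{1,1} = 6.62282 + (6.62282 − 8.95285)/3 = 5.84614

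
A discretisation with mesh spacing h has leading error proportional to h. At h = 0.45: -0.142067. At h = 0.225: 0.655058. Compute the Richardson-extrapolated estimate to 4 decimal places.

Extrapolated value = (2·A(h/2) − A(h)) / (2 − 1)
= (2·0.655058 − (-0.142067)) / 1
= 1.452183 / 1 = 1.452183

1.4522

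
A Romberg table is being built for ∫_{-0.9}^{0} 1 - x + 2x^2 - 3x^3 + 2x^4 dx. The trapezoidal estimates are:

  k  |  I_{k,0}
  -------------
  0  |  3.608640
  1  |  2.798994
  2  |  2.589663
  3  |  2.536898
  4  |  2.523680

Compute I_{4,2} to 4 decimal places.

I_{3,1} = (4·2.536898 − 2.589663) / 3 = 2.519310
I_{4,1} = (4·2.523680 − 2.536898) / 3 = 2.519274
I_{4,2} = 2.519274 + (2.519274 − 2.519310)/15 = 2.519272

2.5193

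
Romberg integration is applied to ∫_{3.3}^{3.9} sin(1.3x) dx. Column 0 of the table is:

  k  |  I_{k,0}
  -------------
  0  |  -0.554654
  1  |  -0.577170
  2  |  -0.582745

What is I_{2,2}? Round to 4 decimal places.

-0.5846

I_{1,1} = (4·(-0.577170) − (-0.554654)) / 3 = -0.584675
I_{2,1} = -0.582745 + (-0.582745 − (-0.577170))/3 = -0.584603
I_{2,2} = (16·(-0.584603) − (-0.584675)) / 15 = -0.584598
(Column j=1 coincides with Simpson's rule on the same nodes.)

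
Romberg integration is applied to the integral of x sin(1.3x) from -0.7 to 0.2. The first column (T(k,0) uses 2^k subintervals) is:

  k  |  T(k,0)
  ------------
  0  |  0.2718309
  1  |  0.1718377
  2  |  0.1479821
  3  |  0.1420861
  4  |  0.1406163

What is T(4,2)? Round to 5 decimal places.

0.14013

Richardson extrapolation on the trapezoidal column (denominator 4−1=3):
T(3,1) = (4·0.1420861 − 0.1479821) / 3 = 0.1401208
T(4,1) = 0.1406163 + (0.1406163 − 0.1420861)/3 = 0.1401264
T(4,2) = 0.1401264 + (0.1401264 − 0.1401208)/15 = 0.1401268
(Column j=1 coincides with Simpson's rule on the same nodes.)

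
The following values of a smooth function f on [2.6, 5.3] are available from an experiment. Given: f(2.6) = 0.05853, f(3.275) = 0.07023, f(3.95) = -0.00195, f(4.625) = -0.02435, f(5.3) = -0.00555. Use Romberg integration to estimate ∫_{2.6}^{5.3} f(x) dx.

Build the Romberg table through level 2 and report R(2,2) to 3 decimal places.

0.054

R(0,0) (trapezoid, 1 panel, h=2.7000): 0.07152
R(1,0) (trapezoid, 2 panels, h=1.3500): 0.03313
R(2,0) (trapezoid, 4 panels, h=0.6750): 0.04753
R(1,1) = 0.03313 + (0.03313 − 0.07152)/3 = 0.02033
R(2,1) = 0.04753 + (0.04753 − 0.03313)/3 = 0.05233
R(2,2) = 0.05233 + (0.05233 − 0.02033)/15 = 0.05446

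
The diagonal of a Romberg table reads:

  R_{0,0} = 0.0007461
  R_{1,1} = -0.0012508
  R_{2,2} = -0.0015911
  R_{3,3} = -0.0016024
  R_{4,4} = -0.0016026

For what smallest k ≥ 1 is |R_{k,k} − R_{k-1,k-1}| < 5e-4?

k = 2

|R_{1,1} − R_{0,0}| = 0.0019969 ≥ 5e-4
|R_{2,2} − R_{1,1}| = 0.0003403 < 5e-4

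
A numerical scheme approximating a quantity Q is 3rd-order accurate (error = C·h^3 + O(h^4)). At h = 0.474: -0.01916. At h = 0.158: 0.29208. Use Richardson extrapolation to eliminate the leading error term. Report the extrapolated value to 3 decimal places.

0.304

The leading error scales as h^3; refining by a factor of 3 reduces it by 3^3 = 27.
Extrapolated value = (27·A(h/3) − A(h)) / (27 − 1)
= (27·0.29208 − (-0.01916)) / 26
= 7.90532 / 26 = 0.30405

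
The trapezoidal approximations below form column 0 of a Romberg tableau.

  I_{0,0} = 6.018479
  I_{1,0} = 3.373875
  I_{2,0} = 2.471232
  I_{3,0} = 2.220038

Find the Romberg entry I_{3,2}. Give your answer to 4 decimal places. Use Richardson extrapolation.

Richardson extrapolation on the trapezoidal column (denominator 4−1=3):
I_{2,1} = (4·2.471232 − 3.373875) / 3 = 2.170351
I_{3,1} = 2.220038 + (2.220038 − 2.471232)/3 = 2.136307
I_{3,2} = (16·2.136307 − 2.170351) / 15 = 2.134037

2.1340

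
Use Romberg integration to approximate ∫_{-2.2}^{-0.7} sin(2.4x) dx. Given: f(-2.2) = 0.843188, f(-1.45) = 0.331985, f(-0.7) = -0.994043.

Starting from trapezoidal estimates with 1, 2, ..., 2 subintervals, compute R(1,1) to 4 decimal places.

R(0,0) (trapezoid, 1 panel, h=1.5000): -0.113141
R(1,0) (trapezoid, 2 panels, h=0.7500): 0.192418
R(1,1) = 0.192418 + (0.192418 − (-0.113141))/3 = 0.294271

0.2943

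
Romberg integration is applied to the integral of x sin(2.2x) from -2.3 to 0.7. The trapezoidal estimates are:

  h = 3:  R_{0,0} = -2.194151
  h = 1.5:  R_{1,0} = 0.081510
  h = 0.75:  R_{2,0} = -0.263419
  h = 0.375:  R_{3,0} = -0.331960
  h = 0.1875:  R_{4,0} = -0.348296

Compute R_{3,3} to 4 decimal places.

Richardson extrapolation on the trapezoidal column (denominator 4−1=3):
R_{1,1} = (4·0.081510 − (-2.194151)) / 3 = 0.840064
R_{2,1} = -0.263419 + (-0.263419 − 0.081510)/3 = -0.378395
R_{3,1} = (4·(-0.331960) − (-0.263419)) / 3 = -0.354807
R_{2,2} = (16·(-0.378395) − 0.840064) / 15 = -0.459626
R_{3,2} = -0.354807 + (-0.354807 − (-0.378395))/15 = -0.353234
R_{3,3} = -0.353234 + (-0.353234 − (-0.459626))/63 = -0.351545

-0.3515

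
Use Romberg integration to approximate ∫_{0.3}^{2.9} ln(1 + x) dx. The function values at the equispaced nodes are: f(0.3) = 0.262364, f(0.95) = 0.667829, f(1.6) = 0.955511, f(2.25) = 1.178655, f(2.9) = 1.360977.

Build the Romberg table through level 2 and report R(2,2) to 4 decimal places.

2.3665

R(0,0) (trapezoid, 1 panel, h=2.6000): 2.110343
R(1,0) (trapezoid, 2 panels, h=1.3000): 2.297336
R(2,0) (trapezoid, 4 panels, h=0.6500): 2.348883
R(1,1) = 2.297336 + (2.297336 − 2.110343)/3 = 2.359667
R(2,1) = 2.348883 + (2.348883 − 2.297336)/3 = 2.366065
R(2,2) = 2.366065 + (2.366065 − 2.359667)/15 = 2.366492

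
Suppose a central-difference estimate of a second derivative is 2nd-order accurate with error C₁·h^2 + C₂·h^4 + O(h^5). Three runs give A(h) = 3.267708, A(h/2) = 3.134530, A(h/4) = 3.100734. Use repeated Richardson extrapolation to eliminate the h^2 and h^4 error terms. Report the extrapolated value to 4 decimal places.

First eliminate the h^2 term (factor 2^2 = 4):
  B₁ = (4·3.134530 − 3.267708)/3 = 3.090137
  B₂ = (4·3.100734 − 3.134530)/3 = 3.089469
Then eliminate the h^4 term (factor 2^4 = 16):
  (16·3.089469 − 3.090137)/15 = 3.089424

3.0894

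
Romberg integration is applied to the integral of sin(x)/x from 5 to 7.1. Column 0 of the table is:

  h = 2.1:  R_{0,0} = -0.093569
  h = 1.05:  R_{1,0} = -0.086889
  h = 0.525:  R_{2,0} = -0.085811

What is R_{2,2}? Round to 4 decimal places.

-0.0855

R_{1,1} = (4·(-0.086889) − (-0.093569)) / 3 = -0.084662
R_{2,1} = -0.085811 + (-0.085811 − (-0.086889))/3 = -0.085452
R_{2,2} = -0.085452 + (-0.085452 − (-0.084662))/15 = -0.085505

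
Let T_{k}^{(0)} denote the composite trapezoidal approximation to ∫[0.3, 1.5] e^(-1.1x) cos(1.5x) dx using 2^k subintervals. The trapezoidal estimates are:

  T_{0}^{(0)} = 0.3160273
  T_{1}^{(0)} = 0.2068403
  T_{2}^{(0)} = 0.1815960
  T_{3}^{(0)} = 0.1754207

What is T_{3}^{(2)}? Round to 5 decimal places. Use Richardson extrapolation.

Richardson extrapolation on the trapezoidal column (denominator 4−1=3):
T_{2}^{(1)} = 0.1815960 + (0.1815960 − 0.2068403)/3 = 0.1731812
T_{3}^{(1)} = (4·0.1754207 − 0.1815960) / 3 = 0.1733623
T_{3}^{(2)} = 0.1733623 + (0.1733623 − 0.1731812)/15 = 0.1733744
(Column j=1 coincides with Simpson's rule on the same nodes.)

0.17337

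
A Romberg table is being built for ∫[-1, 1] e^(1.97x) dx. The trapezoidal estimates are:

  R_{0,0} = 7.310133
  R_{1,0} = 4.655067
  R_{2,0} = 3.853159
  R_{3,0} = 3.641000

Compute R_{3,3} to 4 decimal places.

Richardson extrapolation on the trapezoidal column (denominator 4−1=3):
R_{1,1} = (4·4.655067 − 7.310133) / 3 = 3.770045
R_{2,1} = (4·3.853159 − 4.655067) / 3 = 3.585856
R_{3,1} = (4·3.641000 − 3.853159) / 3 = 3.570280
R_{2,2} = (16·3.585856 − 3.770045) / 15 = 3.573577
R_{3,2} = 3.570280 + (3.570280 − 3.585856)/15 = 3.569242
R_{3,3} = 3.569242 + (3.569242 − 3.573577)/63 = 3.569173

3.5692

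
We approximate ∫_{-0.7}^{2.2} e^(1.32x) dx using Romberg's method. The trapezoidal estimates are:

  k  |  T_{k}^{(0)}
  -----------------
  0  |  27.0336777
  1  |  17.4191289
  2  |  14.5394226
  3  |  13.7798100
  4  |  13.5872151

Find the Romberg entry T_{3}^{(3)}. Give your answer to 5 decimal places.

T_{1}^{(1)} = (4·17.4191289 − 27.0336777) / 3 = 14.2142793
T_{2}^{(1)} = 14.5394226 + (14.5394226 − 17.4191289)/3 = 13.5795205
T_{3}^{(1)} = (4·13.7798100 − 14.5394226) / 3 = 13.5266058
T_{2}^{(2)} = 13.5795205 + (13.5795205 − 14.2142793)/15 = 13.5372032
T_{3}^{(2)} = (16·13.5266058 − 13.5795205) / 15 = 13.5230782
T_{3}^{(3)} = 13.5230782 + (13.5230782 − 13.5372032)/63 = 13.5228540

13.52285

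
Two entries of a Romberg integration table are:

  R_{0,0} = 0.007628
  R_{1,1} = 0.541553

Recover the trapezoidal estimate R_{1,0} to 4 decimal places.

From R_{1,1} = (4·R_{1,0} − R_{0,0})/3, solve for R_{1,0}:
4·R_{1,0} = 3·0.541553 + 0.007628 = 1.632287
R_{1,0} = 0.408072

0.4081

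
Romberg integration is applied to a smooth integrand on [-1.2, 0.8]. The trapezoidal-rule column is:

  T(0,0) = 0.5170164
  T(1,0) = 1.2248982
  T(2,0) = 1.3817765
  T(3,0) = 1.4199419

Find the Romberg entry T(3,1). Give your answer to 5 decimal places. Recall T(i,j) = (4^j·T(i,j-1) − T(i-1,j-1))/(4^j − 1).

Richardson extrapolation on the trapezoidal column (denominator 4−1=3):
T(3,1) = 1.4199419 + (1.4199419 − 1.3817765)/3 = 1.4326637

1.43266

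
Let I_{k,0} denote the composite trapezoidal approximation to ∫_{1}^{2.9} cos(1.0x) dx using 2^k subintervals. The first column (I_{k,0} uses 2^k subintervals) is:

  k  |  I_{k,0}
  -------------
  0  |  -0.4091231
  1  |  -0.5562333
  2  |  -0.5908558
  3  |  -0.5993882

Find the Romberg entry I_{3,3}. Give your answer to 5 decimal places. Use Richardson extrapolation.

I_{1,1} = (4·(-0.5562333) − (-0.4091231)) / 3 = -0.6052700
I_{2,1} = -0.5908558 + (-0.5908558 − (-0.5562333))/3 = -0.6023966
I_{3,1} = -0.5993882 + (-0.5993882 − (-0.5908558))/3 = -0.6022323
I_{2,2} = -0.6023966 + (-0.6023966 − (-0.6052700))/15 = -0.6022050
I_{3,2} = (16·(-0.6022323) − (-0.6023966)) / 15 = -0.6022213
I_{3,3} = -0.6022213 + (-0.6022213 − (-0.6022050))/63 = -0.6022216

-0.60222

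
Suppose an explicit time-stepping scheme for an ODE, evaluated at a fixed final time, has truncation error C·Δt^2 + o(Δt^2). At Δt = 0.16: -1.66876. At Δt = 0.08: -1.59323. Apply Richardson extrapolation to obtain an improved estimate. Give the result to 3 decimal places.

-1.568

The leading error scales as Δt^2; refining by a factor of 2 reduces it by 2^2 = 4.
Extrapolated value = (4·A(Δt/2) − A(Δt)) / (4 − 1)
= (4·(-1.59323) − (-1.66876)) / 3
= -4.70416 / 3 = -1.56805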